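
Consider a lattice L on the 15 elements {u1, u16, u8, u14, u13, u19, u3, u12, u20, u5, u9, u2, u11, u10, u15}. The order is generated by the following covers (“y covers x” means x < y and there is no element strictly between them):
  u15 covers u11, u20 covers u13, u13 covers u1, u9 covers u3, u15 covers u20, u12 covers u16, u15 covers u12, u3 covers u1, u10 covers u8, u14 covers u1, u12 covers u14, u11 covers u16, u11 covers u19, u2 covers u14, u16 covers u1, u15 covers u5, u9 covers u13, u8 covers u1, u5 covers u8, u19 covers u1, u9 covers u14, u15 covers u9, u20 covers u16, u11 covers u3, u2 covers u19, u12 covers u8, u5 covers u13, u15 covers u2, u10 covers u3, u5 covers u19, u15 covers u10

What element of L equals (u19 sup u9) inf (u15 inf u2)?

u2

u19 ∨ u9 = u15
u15 ∧ u2 = u2
u15 ∧ u2 = u2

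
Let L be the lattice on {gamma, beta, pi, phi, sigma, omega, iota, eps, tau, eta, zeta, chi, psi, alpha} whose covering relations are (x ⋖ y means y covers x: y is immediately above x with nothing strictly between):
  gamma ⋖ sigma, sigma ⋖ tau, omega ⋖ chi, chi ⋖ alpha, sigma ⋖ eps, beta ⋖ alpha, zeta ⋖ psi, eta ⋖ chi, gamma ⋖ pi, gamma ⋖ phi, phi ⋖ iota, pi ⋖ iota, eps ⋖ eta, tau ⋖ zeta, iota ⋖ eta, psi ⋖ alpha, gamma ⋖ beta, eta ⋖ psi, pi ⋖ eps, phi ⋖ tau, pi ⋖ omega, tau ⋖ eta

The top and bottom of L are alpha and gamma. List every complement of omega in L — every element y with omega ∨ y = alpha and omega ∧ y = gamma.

Need y with omega ∨ y = alpha and omega ∧ y = gamma.
Checking each element gives: beta, zeta.

beta, zeta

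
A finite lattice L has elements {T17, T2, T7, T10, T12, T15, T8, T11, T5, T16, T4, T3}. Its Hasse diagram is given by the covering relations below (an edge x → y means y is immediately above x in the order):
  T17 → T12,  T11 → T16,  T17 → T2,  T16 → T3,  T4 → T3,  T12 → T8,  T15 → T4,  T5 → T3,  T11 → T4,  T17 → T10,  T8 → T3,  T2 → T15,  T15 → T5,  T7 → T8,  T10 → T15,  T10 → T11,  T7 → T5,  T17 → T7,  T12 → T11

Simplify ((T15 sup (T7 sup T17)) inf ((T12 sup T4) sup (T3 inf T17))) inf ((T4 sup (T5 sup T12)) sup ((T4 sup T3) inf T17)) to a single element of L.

T7 ∨ T17 = T7
T15 ∨ T7 = T5
T12 ∨ T4 = T4
T3 ∧ T17 = T17
T4 ∨ T17 = T4
T5 ∧ T4 = T15
T5 ∨ T12 = T3
T4 ∨ T3 = T3
T4 ∨ T3 = T3
T3 ∧ T17 = T17
T3 ∨ T17 = T3
T15 ∧ T3 = T15

T15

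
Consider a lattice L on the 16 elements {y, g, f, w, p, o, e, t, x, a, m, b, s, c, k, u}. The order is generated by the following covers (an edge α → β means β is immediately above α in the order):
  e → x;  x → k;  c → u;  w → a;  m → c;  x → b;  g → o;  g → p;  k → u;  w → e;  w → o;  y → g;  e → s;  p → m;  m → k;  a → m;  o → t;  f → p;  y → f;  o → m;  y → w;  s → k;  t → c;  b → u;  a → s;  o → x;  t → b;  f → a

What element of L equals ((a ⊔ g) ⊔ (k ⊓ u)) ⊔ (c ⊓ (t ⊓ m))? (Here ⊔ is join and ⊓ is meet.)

k

a ∨ g = m
k ∧ u = k
m ∨ k = k
t ∧ m = o
c ∧ o = o
k ∨ o = k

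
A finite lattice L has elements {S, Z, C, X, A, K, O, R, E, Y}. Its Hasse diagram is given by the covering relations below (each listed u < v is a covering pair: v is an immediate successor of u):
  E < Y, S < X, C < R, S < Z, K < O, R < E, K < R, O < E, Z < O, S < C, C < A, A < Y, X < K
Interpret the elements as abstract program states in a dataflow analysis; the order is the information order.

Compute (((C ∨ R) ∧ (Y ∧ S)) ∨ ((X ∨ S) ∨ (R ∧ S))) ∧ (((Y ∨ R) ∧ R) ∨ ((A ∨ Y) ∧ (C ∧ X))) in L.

C ∨ R = R
Y ∧ S = S
R ∧ S = S
X ∨ S = X
R ∧ S = S
X ∨ S = X
S ∨ X = X
Y ∨ R = Y
Y ∧ R = R
A ∨ Y = Y
C ∧ X = S
Y ∧ S = S
R ∨ S = R
X ∧ R = X

X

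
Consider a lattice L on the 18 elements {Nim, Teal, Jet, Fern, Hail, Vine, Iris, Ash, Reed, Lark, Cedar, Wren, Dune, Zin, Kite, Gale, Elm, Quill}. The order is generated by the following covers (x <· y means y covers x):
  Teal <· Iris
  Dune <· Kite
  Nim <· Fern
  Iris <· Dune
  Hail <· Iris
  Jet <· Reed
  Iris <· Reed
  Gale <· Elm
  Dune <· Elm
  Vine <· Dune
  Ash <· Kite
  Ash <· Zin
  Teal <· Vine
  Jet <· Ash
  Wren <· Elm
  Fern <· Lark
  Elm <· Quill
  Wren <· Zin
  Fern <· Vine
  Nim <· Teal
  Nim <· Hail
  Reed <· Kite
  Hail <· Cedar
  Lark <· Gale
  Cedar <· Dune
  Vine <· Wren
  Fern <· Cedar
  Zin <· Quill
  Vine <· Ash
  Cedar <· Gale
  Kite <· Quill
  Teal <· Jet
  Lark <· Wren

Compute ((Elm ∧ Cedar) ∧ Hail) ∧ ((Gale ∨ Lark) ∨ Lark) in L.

Hail

Elm ∧ Cedar = Cedar
Cedar ∧ Hail = Hail
Gale ∨ Lark = Gale
Gale ∨ Lark = Gale
Hail ∧ Gale = Hail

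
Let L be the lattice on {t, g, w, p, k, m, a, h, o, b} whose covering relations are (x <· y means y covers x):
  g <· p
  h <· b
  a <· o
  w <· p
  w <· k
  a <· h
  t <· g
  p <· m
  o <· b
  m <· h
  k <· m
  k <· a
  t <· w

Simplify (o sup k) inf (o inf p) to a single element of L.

w

o ∨ k = o
o ∧ p = w
o ∧ w = w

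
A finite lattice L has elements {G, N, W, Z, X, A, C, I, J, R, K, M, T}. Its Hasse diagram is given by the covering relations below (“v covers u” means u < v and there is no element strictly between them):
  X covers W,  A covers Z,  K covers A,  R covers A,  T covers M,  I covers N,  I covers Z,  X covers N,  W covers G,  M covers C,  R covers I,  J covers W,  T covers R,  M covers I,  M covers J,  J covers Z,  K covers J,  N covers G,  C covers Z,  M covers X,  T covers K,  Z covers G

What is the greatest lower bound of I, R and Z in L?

Z

Common lower bounds of {I, R, Z}: G, Z.
The greatest among these is Z.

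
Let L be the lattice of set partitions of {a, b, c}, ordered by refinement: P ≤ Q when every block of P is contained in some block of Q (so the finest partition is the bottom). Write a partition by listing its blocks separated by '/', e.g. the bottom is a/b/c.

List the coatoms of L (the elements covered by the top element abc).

The coatoms are exactly the elements covered by abc: a/bc, ab/c, ac/b.

a/bc, ab/c, ac/b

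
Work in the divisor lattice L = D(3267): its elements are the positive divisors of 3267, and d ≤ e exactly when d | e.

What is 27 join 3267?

3267

Common upper bounds of {27, 3267}: 3267.
The least among these is 3267.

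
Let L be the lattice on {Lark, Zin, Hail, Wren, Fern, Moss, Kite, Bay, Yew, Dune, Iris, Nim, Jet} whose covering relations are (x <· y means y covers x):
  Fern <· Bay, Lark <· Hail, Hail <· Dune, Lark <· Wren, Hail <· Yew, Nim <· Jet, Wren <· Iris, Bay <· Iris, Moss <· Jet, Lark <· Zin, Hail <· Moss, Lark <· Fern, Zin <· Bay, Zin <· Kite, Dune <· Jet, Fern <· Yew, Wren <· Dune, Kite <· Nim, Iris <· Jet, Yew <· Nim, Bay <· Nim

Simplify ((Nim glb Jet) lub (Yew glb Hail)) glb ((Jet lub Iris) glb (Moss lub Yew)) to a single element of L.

Nim ∧ Jet = Nim
Yew ∧ Hail = Hail
Nim ∨ Hail = Nim
Jet ∨ Iris = Jet
Moss ∨ Yew = Jet
Jet ∧ Jet = Jet
Nim ∧ Jet = Nim

Nim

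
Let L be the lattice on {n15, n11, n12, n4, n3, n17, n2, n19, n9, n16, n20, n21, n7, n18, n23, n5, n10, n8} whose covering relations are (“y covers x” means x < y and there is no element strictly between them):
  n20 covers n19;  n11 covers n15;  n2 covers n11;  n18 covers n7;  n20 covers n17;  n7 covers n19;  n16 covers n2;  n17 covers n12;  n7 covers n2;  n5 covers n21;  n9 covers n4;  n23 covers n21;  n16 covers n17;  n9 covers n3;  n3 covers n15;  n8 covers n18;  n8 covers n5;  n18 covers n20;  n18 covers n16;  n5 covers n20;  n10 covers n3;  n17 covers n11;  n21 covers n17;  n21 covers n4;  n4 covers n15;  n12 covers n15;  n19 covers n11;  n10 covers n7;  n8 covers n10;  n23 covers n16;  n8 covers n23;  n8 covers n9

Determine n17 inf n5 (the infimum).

n17

Common lower bounds of {n17, n5}: n11, n12, n15, n17.
The greatest among these is n17.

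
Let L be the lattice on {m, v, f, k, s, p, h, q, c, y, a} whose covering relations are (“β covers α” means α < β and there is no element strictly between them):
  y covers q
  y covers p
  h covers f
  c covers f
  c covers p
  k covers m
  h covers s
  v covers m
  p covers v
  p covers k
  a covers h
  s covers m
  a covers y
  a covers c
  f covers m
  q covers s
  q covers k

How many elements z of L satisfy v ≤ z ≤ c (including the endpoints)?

3

The interval [v, c] = {c, p, v}, which has 3 elements.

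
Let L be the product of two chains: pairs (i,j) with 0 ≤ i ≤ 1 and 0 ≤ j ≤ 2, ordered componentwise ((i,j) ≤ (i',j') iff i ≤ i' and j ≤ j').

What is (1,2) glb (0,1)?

Common lower bounds of {(1,2), (0,1)}: (0,0), (0,1).
The greatest among these is (0,1).

(0,1)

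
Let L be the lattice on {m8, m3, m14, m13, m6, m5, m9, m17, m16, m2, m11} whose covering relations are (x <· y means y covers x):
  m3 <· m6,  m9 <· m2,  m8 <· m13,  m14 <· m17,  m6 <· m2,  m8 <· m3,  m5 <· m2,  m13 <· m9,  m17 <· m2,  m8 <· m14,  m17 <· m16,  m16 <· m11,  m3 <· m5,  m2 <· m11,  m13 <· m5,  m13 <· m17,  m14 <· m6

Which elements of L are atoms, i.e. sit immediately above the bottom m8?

m13, m14, m3

The atoms are exactly the elements that cover m8: m13, m14, m3.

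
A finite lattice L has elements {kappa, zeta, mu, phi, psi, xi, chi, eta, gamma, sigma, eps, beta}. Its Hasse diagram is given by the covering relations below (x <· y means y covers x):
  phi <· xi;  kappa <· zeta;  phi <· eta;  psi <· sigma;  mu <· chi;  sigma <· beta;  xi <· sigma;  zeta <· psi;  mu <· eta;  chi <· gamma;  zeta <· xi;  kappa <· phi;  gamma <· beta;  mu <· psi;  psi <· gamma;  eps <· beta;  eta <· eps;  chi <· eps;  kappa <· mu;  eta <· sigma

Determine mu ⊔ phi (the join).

eta

Common upper bounds of {mu, phi}: beta, eps, eta, sigma.
The least among these is eta.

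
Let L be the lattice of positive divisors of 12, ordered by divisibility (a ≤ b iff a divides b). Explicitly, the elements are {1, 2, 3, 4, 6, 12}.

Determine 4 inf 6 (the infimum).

In the divisibility order, the meet is the greatest common divisor: gcd(4, 6) = 2.

2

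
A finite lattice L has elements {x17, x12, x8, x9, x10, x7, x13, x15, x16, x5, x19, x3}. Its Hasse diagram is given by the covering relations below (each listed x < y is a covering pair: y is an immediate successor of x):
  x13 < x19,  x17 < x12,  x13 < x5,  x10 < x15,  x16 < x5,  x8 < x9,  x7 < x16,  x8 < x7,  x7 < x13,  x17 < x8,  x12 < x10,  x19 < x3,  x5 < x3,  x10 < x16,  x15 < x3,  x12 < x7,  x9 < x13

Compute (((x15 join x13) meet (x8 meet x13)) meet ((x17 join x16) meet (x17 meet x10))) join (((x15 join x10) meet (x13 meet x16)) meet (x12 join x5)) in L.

x12

x15 ∨ x13 = x3
x8 ∧ x13 = x8
x3 ∧ x8 = x8
x17 ∨ x16 = x16
x17 ∧ x10 = x17
x16 ∧ x17 = x17
x8 ∧ x17 = x17
x15 ∨ x10 = x15
x13 ∧ x16 = x7
x15 ∧ x7 = x12
x12 ∨ x5 = x5
x12 ∧ x5 = x12
x17 ∨ x12 = x12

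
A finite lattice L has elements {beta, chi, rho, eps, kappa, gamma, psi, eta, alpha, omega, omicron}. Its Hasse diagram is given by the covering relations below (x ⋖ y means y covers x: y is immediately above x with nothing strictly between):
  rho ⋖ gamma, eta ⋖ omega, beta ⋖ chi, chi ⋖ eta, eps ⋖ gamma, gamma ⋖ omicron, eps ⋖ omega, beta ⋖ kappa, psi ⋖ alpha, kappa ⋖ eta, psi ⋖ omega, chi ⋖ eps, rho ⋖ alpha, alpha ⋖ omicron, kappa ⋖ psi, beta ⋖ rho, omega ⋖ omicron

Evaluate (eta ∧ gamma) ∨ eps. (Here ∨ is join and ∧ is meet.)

eta ∧ gamma = chi
chi ∨ eps = eps

eps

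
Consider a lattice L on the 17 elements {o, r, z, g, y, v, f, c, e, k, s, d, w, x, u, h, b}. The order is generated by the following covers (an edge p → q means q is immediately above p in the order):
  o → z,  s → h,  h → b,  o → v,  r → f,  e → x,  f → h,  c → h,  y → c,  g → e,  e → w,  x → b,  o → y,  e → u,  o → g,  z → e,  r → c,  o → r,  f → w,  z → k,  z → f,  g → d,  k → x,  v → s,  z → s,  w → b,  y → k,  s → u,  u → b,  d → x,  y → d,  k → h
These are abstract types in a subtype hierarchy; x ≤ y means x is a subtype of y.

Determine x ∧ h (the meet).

k

Common lower bounds of {x, h}: k, o, y, z.
The greatest among these is k.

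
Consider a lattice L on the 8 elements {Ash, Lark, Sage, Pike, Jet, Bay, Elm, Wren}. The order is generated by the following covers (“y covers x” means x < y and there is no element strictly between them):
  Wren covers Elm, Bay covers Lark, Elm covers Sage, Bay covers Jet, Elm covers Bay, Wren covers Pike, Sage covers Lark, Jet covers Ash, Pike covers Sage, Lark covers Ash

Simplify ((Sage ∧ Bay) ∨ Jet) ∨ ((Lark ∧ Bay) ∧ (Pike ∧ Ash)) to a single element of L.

Bay

Sage ∧ Bay = Lark
Lark ∨ Jet = Bay
Lark ∧ Bay = Lark
Pike ∧ Ash = Ash
Lark ∧ Ash = Ash
Bay ∨ Ash = Bay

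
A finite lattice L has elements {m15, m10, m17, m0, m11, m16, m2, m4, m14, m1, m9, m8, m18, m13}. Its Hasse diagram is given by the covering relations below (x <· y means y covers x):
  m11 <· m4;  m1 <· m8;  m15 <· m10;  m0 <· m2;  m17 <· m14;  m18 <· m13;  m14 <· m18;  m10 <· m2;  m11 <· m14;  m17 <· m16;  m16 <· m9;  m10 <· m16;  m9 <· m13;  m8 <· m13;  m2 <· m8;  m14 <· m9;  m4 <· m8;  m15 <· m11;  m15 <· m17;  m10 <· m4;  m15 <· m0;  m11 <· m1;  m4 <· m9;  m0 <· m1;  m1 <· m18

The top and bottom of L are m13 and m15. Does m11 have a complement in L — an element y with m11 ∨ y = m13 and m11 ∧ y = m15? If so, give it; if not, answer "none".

none

For every candidate y, either m11 ∨ y ≠ m13 or m11 ∧ y ≠ m15; no complement exists.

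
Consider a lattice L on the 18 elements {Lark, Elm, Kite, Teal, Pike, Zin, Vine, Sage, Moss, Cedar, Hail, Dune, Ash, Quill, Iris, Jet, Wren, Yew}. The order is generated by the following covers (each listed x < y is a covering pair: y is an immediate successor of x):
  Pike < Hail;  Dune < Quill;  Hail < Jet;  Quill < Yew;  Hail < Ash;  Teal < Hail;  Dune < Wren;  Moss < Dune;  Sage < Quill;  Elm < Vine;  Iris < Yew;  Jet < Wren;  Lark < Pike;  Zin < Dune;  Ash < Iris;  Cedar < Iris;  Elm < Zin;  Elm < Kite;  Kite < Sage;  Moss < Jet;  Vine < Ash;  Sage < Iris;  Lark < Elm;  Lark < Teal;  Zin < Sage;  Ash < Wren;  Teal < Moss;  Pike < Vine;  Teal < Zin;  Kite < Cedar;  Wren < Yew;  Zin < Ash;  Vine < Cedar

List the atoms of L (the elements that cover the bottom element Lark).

Elm, Pike, Teal

The atoms are exactly the elements that cover Lark: Elm, Pike, Teal.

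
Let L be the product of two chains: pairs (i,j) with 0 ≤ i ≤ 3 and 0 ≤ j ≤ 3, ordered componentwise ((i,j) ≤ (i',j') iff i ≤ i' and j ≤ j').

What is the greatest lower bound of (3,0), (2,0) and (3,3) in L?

In a product of chains, the meet is componentwise min, giving (2,0).

(2,0)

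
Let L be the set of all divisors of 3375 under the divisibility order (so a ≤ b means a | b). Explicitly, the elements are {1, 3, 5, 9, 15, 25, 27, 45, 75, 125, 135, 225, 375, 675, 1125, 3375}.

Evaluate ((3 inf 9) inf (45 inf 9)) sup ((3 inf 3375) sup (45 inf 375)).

15

3 ∧ 9 = 3
45 ∧ 9 = 9
3 ∧ 9 = 3
3 ∧ 3375 = 3
45 ∧ 375 = 15
3 ∨ 15 = 15
3 ∨ 15 = 15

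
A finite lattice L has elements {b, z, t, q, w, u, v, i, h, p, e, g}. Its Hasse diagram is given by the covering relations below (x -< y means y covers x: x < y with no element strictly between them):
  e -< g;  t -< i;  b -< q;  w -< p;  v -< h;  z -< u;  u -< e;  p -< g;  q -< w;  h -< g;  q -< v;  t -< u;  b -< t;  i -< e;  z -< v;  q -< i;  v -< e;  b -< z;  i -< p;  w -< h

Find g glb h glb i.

Common lower bounds of {g, h, i}: b, q.
The greatest among these is q.

q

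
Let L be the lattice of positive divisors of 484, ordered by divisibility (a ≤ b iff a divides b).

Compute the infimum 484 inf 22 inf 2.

In the divisibility order, the meet is the greatest common divisor: gcd(484, 22, 2) = 2.

2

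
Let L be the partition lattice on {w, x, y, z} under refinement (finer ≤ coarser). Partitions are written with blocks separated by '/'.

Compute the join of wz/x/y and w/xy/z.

wz/xy

The join of wz/x/y and w/xy/z merges any blocks that overlap across the partitions, giving wz/xy.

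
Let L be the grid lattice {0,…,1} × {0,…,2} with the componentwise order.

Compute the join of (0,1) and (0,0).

Common upper bounds of {(0,1), (0,0)}: (0,1), (0,2), (1,1), (1,2).
The least among these is (0,1).

(0,1)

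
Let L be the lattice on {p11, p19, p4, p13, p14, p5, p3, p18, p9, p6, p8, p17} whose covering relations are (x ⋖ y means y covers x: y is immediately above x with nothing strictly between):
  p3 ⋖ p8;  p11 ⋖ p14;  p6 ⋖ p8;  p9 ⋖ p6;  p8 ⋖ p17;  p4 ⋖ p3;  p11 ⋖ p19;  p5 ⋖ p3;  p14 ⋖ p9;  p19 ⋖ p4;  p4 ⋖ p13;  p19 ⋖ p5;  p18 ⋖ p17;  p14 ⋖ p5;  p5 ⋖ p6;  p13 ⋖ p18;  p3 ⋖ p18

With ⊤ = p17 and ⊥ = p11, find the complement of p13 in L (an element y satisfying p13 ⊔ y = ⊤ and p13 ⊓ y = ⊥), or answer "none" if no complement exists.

p9

Need y with p13 ∨ y = p17 and p13 ∧ y = p11.
Checking each element gives: p9.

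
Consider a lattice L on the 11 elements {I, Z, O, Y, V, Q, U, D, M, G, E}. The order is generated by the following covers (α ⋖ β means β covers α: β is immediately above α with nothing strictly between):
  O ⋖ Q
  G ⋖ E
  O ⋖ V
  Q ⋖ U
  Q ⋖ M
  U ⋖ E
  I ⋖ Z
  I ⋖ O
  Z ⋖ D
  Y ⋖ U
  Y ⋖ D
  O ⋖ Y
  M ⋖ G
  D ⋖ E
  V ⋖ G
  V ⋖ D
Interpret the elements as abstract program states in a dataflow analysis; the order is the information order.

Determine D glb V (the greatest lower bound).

V

Common lower bounds of {D, V}: I, O, V.
The greatest among these is V.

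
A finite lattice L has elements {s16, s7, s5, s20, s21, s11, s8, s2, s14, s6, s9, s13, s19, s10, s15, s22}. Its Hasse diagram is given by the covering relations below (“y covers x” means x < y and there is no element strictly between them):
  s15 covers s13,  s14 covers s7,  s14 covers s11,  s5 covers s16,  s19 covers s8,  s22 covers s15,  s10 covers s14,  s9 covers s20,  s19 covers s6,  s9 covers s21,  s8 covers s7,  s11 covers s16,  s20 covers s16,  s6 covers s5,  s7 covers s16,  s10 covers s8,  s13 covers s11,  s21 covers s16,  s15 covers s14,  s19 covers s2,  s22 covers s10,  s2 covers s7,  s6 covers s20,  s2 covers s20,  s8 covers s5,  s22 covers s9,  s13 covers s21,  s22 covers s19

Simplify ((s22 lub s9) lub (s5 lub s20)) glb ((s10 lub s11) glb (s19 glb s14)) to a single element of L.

s22 ∨ s9 = s22
s5 ∨ s20 = s6
s22 ∨ s6 = s22
s10 ∨ s11 = s10
s19 ∧ s14 = s7
s10 ∧ s7 = s7
s22 ∧ s7 = s7

s7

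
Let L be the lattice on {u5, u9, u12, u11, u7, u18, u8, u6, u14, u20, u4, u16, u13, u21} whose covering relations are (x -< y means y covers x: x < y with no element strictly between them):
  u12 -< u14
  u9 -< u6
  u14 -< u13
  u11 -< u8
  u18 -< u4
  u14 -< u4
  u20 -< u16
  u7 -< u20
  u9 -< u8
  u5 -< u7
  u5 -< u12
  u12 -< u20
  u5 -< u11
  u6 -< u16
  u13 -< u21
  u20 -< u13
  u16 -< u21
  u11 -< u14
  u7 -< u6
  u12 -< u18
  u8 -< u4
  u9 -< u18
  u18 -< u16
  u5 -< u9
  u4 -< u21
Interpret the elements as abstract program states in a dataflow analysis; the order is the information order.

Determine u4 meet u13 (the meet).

Common lower bounds of {u4, u13}: u11, u12, u14, u5.
The greatest among these is u14.

u14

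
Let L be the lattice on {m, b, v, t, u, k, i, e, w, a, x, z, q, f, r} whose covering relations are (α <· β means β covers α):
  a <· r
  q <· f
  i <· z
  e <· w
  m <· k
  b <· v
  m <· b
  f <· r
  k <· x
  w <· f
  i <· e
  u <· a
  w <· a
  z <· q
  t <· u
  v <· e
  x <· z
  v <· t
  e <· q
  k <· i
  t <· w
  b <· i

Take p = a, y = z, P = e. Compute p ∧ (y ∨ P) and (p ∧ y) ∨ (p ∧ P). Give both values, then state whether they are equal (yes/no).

e; e; yes

y ∨ P = q, so p ∧ (y ∨ P) = a ∧ q = e.
p ∧ y = i and p ∧ P = e, so (p ∧ y) ∨ (p ∧ P) = i ∨ e = e.
Equal: yes.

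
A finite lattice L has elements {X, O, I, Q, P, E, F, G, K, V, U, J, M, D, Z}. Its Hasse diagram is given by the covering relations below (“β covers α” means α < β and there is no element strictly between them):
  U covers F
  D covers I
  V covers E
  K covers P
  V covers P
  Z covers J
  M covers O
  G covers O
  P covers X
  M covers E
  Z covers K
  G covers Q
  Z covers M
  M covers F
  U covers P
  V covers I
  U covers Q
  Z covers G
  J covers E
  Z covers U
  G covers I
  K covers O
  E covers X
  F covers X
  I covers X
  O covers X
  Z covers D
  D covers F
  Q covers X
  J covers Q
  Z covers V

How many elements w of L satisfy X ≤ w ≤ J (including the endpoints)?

4

The interval [X, J] = {E, J, Q, X}, which has 4 elements.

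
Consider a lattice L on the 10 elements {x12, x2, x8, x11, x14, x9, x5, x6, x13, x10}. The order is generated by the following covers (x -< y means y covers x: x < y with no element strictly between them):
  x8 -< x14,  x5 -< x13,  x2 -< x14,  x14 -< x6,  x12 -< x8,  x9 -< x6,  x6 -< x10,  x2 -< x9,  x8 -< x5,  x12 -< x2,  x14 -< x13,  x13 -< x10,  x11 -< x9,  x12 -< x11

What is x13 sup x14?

x13

Common upper bounds of {x13, x14}: x10, x13.
The least among these is x13.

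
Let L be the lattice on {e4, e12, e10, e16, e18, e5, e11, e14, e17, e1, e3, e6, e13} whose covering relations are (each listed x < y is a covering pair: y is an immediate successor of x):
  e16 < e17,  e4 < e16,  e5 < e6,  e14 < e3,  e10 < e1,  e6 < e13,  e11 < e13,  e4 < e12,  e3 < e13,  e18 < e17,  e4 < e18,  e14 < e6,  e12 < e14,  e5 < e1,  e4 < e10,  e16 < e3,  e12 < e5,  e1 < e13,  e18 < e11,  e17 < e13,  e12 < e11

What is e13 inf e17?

Common lower bounds of {e13, e17}: e16, e17, e18, e4.
The greatest among these is e17.

e17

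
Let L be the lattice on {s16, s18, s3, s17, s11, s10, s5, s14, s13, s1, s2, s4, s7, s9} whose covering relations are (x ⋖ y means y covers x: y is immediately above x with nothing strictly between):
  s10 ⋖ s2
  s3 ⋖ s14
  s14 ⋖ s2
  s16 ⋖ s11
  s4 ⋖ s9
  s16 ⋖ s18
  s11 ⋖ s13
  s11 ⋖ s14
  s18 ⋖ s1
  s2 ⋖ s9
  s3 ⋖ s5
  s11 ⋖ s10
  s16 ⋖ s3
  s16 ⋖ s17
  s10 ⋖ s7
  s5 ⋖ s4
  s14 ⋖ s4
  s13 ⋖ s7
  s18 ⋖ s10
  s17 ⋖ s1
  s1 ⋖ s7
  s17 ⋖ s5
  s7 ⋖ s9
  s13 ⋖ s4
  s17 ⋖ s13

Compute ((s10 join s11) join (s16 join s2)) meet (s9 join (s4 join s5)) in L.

s10 ∨ s11 = s10
s16 ∨ s2 = s2
s10 ∨ s2 = s2
s4 ∨ s5 = s4
s9 ∨ s4 = s9
s2 ∧ s9 = s2

s2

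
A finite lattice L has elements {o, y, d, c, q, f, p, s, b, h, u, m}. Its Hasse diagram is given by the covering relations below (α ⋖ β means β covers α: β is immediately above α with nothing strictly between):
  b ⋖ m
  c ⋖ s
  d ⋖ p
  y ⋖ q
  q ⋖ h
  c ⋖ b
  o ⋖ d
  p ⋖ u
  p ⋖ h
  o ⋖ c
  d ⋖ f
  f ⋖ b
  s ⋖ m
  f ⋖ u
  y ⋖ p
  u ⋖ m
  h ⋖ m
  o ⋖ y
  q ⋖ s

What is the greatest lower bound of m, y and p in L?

y

Common lower bounds of {m, y, p}: o, y.
The greatest among these is y.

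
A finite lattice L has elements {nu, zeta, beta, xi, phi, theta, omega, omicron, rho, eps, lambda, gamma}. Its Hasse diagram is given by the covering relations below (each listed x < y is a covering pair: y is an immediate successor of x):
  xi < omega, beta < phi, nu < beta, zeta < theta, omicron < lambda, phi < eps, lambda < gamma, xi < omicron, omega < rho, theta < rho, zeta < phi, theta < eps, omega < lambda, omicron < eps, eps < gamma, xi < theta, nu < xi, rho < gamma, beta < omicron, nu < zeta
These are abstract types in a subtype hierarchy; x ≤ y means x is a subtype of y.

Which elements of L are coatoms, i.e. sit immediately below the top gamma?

eps, lambda, rho

The coatoms are exactly the elements covered by gamma: eps, lambda, rho.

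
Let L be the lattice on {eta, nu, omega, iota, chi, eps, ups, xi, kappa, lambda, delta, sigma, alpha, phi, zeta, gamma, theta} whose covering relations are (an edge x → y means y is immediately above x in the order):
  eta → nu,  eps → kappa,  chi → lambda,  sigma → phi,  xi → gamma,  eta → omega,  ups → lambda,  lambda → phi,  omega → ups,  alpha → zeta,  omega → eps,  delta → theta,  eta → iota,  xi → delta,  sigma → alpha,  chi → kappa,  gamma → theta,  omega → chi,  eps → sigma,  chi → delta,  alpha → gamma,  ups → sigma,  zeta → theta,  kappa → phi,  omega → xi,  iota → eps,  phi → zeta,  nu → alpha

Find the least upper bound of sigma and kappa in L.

Common upper bounds of {sigma, kappa}: phi, theta, zeta.
The least among these is phi.

phi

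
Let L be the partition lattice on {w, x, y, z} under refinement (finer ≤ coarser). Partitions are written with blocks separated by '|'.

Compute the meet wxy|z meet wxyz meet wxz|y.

The meet (common refinement) of wxy|z, wxyz, wxz|y intersects blocks pairwise, giving wx|y|z.

wx|y|z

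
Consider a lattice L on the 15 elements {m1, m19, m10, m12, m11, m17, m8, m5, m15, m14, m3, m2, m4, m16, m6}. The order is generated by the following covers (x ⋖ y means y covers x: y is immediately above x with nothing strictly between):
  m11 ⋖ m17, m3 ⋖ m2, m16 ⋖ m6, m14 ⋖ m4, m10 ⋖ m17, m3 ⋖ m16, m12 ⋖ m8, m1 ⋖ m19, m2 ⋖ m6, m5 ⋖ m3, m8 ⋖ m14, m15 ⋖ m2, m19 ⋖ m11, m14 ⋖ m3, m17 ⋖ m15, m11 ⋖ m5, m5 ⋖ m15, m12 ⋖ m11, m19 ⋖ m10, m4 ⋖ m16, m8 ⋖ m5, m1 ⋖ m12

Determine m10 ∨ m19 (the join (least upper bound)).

m10

Common upper bounds of {m10, m19}: m10, m15, m17, m2, m6.
The least among these is m10.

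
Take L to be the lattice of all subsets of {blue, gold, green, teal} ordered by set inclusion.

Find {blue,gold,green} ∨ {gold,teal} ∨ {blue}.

Common upper bounds of {{blue,gold,green}, {gold,teal}, {blue}}: {blue,gold,green,teal}.
The least among these is {blue,gold,green,teal}.

{blue,gold,green,teal}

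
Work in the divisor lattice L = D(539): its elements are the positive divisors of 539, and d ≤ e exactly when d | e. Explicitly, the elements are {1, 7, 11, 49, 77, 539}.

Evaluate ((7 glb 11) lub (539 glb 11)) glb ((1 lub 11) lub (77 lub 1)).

7 ∧ 11 = 1
539 ∧ 11 = 11
1 ∨ 11 = 11
1 ∨ 11 = 11
77 ∨ 1 = 77
11 ∨ 77 = 77
11 ∧ 77 = 11

11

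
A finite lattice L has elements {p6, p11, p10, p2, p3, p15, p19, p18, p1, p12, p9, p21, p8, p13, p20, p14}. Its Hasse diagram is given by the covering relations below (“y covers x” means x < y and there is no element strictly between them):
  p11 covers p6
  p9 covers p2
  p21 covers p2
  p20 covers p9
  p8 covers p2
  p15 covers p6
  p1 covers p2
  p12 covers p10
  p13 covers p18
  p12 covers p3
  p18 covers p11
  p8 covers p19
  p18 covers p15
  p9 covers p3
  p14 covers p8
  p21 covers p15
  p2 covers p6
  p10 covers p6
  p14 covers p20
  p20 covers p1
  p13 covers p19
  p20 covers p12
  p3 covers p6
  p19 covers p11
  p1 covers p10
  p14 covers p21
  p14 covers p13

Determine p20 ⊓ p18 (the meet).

p6

Common lower bounds of {p20, p18}: p6.
The greatest among these is p6.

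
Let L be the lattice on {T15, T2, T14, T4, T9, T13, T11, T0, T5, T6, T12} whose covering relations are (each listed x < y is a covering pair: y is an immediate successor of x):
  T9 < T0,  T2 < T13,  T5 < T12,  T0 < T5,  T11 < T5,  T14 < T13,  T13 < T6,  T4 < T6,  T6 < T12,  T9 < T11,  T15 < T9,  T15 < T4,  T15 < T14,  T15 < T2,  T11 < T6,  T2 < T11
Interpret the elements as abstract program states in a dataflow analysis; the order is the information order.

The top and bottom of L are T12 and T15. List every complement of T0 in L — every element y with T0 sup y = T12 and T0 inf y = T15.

Need y with T0 ∨ y = T12 and T0 ∧ y = T15.
Checking each element gives: T13, T14, T4.

T13, T14, T4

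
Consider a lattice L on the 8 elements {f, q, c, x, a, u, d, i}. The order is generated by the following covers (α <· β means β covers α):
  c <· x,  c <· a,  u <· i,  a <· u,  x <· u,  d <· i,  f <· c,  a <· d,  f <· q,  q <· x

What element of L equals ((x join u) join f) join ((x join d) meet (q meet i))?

u

x ∨ u = u
u ∨ f = u
x ∨ d = i
q ∧ i = q
i ∧ q = q
u ∨ q = u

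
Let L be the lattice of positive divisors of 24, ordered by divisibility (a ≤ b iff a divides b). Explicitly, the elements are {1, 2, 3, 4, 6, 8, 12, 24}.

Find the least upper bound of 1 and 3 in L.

In the divisibility order, the join is the least common multiple: lcm(1, 3) = 3.

3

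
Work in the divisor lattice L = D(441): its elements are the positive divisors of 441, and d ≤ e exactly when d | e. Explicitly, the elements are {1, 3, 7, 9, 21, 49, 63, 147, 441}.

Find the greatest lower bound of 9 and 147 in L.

In the divisibility order, the meet is the greatest common divisor: gcd(9, 147) = 3.

3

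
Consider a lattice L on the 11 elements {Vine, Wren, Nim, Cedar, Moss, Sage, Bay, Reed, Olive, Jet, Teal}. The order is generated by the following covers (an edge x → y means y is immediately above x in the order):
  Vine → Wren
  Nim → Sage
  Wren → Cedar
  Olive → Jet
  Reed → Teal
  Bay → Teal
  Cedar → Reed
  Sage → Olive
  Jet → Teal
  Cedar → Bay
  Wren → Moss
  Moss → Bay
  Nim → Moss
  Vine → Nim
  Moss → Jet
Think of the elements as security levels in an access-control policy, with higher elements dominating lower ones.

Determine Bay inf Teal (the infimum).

Bay

Common lower bounds of {Bay, Teal}: Bay, Cedar, Moss, Nim, Vine, Wren.
The greatest among these is Bay.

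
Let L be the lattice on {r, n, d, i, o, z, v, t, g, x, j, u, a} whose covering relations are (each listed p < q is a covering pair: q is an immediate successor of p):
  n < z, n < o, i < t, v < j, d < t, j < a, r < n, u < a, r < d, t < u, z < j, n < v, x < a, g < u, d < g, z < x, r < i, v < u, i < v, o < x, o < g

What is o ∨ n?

Common upper bounds of {o, n}: a, g, o, u, x.
The least among these is o.

o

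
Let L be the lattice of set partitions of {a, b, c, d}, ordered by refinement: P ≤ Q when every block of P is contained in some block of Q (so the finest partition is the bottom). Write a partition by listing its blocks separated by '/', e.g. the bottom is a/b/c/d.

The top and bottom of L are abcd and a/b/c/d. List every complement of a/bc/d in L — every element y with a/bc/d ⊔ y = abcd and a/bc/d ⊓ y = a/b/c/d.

ab/cd, abd/c, ac/bd, acd/b

Need y with a/bc/d ∨ y = abcd and a/bc/d ∧ y = a/b/c/d.
Checking each element gives: ab/cd, abd/c, ac/bd, acd/b.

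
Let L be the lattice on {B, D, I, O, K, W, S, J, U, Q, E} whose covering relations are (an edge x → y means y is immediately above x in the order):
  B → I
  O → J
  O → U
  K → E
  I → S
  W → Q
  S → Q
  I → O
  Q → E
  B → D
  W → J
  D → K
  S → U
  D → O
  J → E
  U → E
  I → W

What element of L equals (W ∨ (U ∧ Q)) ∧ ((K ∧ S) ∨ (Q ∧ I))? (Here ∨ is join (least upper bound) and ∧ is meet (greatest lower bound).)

I

U ∧ Q = S
W ∨ S = Q
K ∧ S = B
Q ∧ I = I
B ∨ I = I
Q ∧ I = I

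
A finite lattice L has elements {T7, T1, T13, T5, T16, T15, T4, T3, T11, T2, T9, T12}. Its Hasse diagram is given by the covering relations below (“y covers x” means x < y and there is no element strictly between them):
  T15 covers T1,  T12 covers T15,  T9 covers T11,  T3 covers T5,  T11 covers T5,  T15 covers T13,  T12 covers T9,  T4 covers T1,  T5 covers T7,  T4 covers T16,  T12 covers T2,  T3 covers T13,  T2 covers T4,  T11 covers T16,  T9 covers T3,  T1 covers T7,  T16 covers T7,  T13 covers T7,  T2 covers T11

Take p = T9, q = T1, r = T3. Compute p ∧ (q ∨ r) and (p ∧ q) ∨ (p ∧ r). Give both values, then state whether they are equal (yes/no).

T9; T3; no

q ∨ r = T12, so p ∧ (q ∨ r) = T9 ∧ T12 = T9.
p ∧ q = T7 and p ∧ r = T3, so (p ∧ q) ∨ (p ∧ r) = T7 ∨ T3 = T3.
Equal: no.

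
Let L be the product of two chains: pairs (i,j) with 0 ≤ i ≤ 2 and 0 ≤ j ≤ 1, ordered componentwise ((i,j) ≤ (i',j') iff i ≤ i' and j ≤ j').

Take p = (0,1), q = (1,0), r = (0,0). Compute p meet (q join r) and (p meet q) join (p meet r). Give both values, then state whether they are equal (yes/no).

(0,0); (0,0); yes

q join r = (1,0), so p meet (q join r) = (0,1) meet (1,0) = (0,0).
p meet q = (0,0) and p meet r = (0,0), so (p meet q) join (p meet r) = (0,0) join (0,0) = (0,0).
Equal: yes.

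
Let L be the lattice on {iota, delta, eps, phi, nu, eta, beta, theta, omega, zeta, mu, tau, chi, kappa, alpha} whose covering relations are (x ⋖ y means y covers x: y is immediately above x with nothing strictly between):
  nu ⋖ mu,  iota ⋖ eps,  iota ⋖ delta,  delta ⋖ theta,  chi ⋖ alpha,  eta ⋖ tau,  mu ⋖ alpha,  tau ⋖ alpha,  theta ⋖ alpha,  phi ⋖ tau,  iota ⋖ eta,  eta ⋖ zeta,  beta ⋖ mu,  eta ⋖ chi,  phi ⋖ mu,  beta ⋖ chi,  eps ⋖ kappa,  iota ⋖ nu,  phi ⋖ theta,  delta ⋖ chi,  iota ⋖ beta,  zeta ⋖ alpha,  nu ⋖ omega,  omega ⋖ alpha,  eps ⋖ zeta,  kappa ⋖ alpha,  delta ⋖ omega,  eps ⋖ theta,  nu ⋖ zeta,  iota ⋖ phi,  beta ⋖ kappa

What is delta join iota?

Common upper bounds of {delta, iota}: alpha, chi, delta, omega, theta.
The least among these is delta.

delta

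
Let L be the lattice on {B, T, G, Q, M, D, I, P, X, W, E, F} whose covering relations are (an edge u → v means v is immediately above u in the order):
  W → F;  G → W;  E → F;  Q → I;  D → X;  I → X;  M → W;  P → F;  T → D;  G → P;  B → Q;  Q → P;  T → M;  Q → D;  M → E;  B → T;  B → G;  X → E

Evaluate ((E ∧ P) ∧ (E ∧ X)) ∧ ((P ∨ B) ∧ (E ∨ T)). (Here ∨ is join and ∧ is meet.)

Q

E ∧ P = Q
E ∧ X = X
Q ∧ X = Q
P ∨ B = P
E ∨ T = E
P ∧ E = Q
Q ∧ Q = Q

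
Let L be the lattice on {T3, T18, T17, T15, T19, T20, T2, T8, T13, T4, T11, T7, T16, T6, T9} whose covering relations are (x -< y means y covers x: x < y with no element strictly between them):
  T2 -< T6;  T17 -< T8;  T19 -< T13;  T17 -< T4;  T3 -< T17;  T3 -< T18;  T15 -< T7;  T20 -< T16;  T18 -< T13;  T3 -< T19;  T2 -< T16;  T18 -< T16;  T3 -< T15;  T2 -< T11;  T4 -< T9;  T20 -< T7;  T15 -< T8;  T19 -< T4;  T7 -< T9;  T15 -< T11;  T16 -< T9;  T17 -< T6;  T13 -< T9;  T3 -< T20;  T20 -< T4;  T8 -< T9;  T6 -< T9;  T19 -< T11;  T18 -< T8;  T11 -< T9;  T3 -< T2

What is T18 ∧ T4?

Common lower bounds of {T18, T4}: T3.
The greatest among these is T3.

T3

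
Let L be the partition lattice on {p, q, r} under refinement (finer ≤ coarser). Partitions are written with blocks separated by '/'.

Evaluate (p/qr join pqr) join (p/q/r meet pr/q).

p/qr ∨ pqr = pqr
p/q/r ∧ pr/q = p/q/r
pqr ∨ p/q/r = pqr

pqr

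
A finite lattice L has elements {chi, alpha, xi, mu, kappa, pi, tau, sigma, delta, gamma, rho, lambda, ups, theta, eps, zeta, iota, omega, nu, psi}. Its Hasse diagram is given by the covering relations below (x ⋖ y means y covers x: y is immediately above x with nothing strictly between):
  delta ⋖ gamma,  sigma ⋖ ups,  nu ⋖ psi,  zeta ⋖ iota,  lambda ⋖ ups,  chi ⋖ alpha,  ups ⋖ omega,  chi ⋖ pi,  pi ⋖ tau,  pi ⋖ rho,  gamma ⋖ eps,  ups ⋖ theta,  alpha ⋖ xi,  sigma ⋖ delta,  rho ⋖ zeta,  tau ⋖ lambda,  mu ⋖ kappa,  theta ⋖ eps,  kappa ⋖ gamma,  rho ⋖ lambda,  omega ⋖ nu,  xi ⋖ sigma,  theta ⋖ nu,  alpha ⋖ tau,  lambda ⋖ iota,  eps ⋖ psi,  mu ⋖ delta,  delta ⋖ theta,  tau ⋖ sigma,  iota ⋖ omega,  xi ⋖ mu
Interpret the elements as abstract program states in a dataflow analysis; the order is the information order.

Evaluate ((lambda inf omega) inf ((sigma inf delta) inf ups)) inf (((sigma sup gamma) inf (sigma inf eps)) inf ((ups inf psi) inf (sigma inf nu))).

lambda ∧ omega = lambda
sigma ∧ delta = sigma
sigma ∧ ups = sigma
lambda ∧ sigma = tau
sigma ∨ gamma = gamma
sigma ∧ eps = sigma
gamma ∧ sigma = sigma
ups ∧ psi = ups
sigma ∧ nu = sigma
ups ∧ sigma = sigma
sigma ∧ sigma = sigma
tau ∧ sigma = tau

tau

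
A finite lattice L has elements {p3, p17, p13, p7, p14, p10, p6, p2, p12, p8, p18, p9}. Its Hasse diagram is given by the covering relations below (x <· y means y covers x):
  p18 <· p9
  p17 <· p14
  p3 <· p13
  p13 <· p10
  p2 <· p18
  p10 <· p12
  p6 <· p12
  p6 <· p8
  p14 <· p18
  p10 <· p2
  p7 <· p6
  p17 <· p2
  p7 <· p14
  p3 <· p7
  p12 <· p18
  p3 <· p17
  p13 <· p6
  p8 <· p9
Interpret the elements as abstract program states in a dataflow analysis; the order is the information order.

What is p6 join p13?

p6

Common upper bounds of {p6, p13}: p12, p18, p6, p8, p9.
The least among these is p6.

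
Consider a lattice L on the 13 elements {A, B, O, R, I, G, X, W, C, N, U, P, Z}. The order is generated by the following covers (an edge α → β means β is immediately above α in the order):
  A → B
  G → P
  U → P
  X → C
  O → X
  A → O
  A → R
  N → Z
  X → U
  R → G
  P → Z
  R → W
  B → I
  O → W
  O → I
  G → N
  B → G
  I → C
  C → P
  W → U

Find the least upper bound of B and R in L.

Common upper bounds of {B, R}: G, N, P, Z.
The least among these is G.

G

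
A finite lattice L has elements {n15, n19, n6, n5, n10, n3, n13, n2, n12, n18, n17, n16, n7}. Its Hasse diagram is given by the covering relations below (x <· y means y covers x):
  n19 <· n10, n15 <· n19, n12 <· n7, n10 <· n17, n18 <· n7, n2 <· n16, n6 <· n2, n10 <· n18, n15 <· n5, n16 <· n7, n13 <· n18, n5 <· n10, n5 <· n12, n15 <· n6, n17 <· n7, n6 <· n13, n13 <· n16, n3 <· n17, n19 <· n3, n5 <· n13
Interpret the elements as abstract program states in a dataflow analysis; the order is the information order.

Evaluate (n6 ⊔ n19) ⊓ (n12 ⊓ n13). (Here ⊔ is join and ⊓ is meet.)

n5

n6 ∨ n19 = n18
n12 ∧ n13 = n5
n18 ∧ n5 = n5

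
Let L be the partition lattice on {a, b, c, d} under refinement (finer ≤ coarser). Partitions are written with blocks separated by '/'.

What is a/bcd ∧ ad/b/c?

a/b/c/d

Common lower bounds of {a/bcd, ad/b/c}: a/b/c/d.
The greatest among these is a/b/c/d.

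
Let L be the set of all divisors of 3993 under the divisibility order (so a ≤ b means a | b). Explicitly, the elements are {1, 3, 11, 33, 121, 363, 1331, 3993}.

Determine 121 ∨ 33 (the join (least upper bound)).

363

In the divisibility order, the join is the least common multiple: lcm(121, 33) = 363.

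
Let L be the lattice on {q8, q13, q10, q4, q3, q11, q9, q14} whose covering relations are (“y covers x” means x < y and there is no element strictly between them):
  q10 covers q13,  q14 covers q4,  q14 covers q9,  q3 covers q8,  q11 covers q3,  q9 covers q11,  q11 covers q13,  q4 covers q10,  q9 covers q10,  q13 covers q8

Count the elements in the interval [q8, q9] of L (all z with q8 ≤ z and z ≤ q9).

The interval [q8, q9] = {q10, q11, q13, q3, q8, q9}, which has 6 elements.

6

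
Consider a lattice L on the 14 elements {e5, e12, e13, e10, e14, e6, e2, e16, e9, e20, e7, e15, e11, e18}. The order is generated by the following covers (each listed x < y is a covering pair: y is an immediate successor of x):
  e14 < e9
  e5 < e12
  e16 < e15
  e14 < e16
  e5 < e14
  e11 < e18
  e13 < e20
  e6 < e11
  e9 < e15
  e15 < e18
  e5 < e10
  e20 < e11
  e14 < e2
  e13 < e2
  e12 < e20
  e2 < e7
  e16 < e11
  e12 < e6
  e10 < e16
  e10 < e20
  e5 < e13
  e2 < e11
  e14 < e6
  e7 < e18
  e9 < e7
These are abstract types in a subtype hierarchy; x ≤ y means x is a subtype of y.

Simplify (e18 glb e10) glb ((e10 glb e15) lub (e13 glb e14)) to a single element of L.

e18 ∧ e10 = e10
e10 ∧ e15 = e10
e13 ∧ e14 = e5
e10 ∨ e5 = e10
e10 ∧ e10 = e10

e10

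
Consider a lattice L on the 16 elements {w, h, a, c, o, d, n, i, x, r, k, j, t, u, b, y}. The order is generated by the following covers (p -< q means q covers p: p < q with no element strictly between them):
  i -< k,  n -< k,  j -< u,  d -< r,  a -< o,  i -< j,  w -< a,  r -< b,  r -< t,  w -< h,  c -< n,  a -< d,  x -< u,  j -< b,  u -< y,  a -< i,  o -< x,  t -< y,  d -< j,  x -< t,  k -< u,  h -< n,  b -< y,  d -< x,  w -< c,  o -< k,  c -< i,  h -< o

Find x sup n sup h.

Common upper bounds of {x, n, h}: u, y.
The least among these is u.

u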